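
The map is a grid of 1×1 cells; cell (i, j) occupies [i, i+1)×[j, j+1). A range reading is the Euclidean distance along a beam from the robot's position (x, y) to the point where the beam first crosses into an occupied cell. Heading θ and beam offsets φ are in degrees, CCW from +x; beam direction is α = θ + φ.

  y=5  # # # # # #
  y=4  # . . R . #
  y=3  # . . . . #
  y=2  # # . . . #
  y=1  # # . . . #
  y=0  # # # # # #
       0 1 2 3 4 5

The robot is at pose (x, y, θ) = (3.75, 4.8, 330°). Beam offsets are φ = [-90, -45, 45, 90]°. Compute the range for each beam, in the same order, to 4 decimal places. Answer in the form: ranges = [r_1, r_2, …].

ranges = [3.5000, 3.9340, 0.7727, 0.2309]

beam 1: φ=-90°, α=240°
  dir = (cos 240°, sin 240°) = (-0.5000, -0.8660); from cell (3,4)
  next x-line at t=1.5000, next y-line at t=0.9238; Δt_x=2.0000, Δt_y=1.1547
    y: enter (3,3) at t=0.9238
    x: enter (2,3) at t=1.5000
    y: enter (2,2) at t=2.0785
    y: enter (2,1) at t=3.2332
    x: enter (1,1) at t=3.5000 ← occupied
  → r_1 = 3.5000
beam 2: φ=-45°, α=285°
  dir = (cos 285°, sin 285°) = (0.2588, -0.9659); from cell (3,4)
  next x-line at t=0.9659, next y-line at t=0.8282; Δt_x=3.8637, Δt_y=1.0353
    y: enter (3,3) at t=0.8282
    x: enter (4,3) at t=0.9659
    y: enter (4,2) at t=1.8635
    y: enter (4,1) at t=2.8988
    y: enter (4,0) at t=3.9340 ← occupied
  → r_2 = 3.9340
beam 3: φ=45°, α=15°
  dir = (cos 15°, sin 15°) = (0.9659, 0.2588); from cell (3,4)
  next x-line at t=0.2588, next y-line at t=0.7727; Δt_x=1.0353, Δt_y=3.8637
    x: enter (4,4) at t=0.2588
    y: enter (4,5) at t=0.7727 ← occupied
  → r_3 = 0.7727
beam 4: φ=90°, α=60°
  dir = (cos 60°, sin 60°) = (0.5000, 0.8660); from cell (3,4)
  next x-line at t=0.5000, next y-line at t=0.2309; Δt_x=2.0000, Δt_y=1.1547
    y: enter (3,5) at t=0.2309 ← occupied
  → r_4 = 0.2309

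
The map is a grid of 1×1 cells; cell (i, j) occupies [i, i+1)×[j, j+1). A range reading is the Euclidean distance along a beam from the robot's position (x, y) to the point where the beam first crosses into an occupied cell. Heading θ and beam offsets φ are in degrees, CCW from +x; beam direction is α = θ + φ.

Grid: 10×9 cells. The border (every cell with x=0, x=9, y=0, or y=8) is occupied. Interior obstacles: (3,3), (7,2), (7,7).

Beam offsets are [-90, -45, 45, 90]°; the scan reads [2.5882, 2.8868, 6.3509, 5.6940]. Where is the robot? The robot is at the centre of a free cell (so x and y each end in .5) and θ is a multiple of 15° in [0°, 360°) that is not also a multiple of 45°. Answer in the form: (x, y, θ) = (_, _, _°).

(x, y, θ) = (3.5, 6.5, 255°)

The pose lattice has 53·16 = 848 candidates. Test each by forward raycasting.
  (8.5, 4.5, 255°): beam 1 = 7.7646 ≠ 2.5882 ✗
  (3.5, 6.5, 165°): beam 1 = 1.5529 ≠ 2.5882 ✗
  (3.5, 5.5, 300°): beam 1 = 2.8868 ≠ 2.5882 ✗
  (3.5, 5.5, 195°): beam 3 = 5.0000 ≠ 6.3509 ✗
  …
  (3.5, 6.5, 255°): r_1=2.5882, r_2=2.8868, r_3=6.3509, r_4=5.6940 — all match ✓
Only this pose fits every beam.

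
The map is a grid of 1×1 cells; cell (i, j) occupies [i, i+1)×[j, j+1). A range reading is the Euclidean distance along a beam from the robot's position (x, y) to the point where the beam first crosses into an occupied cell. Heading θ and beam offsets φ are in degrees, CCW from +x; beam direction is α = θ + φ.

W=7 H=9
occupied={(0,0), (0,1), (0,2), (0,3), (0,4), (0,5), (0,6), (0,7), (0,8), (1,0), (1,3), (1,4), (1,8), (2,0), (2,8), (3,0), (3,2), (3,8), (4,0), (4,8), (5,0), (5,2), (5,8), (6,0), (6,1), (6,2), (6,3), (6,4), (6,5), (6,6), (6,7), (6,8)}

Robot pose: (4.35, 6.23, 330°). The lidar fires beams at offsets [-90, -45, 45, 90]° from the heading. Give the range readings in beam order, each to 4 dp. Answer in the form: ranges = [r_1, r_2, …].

beam 1: φ=-90°, α=240°
  direction (-0.5000, -0.8660); cell (4,6); t to first gridline: x 0.7000, y 0.2656 (then +2.0000 / +1.1547)
    (4,5) via y @ 0.2656
    (3,5) via x @ 0.7000
    (3,4) via y @ 1.4203
    (3,3) via y @ 2.5750
    (2,3) via x @ 2.7000
    (2,2) via y @ 3.7297
    (1,2) via x @ 4.7000
    (1,1) via y @ 4.8844
    (1,0) via y @ 6.0391  # hit
  → r_1 = 6.0391
beam 2: φ=-45°, α=285°
  direction (0.2588, -0.9659); cell (4,6); t to first gridline: x 2.5114, y 0.2381 (then +3.8637 / +1.0353)
    (4,5) via y @ 0.2381
    (4,4) via y @ 1.2734
    (4,3) via y @ 2.3087
    (5,3) via x @ 2.5114
    (5,2) via y @ 3.3439  # hit
  → r_2 = 3.3439
beam 3: φ=45°, α=15°
  direction (0.9659, 0.2588); cell (4,6); t to first gridline: x 0.6729, y 2.9751 (then +1.0353 / +3.8637)
    (5,6) via x @ 0.6729
    (6,6) via x @ 1.7082  # hit
  → r_3 = 1.7082
beam 4: φ=90°, α=60°
  direction (0.5000, 0.8660); cell (4,6); t to first gridline: x 1.3000, y 0.8891 (then +2.0000 / +1.1547)
    (4,7) via y @ 0.8891
    (5,7) via x @ 1.3000
    (5,8) via y @ 2.0438  # hit
  → r_4 = 2.0438

ranges = [6.0391, 3.3439, 1.7082, 2.0438]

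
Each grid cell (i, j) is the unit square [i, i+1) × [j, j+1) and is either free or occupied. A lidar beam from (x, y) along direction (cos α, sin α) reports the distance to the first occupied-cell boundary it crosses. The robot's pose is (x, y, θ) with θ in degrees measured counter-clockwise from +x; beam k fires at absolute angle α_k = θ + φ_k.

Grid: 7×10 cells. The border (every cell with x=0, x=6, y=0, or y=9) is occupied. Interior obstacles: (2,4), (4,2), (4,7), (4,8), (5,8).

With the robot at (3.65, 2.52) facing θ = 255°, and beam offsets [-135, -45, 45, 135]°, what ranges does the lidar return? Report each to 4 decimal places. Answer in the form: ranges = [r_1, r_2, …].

ranges = [1.7090, 3.0400, 1.7551, 0.4041]

beam 1: φ=-135°, α=120°
  dir = (cos 120°, sin 120°) = (-0.5000, 0.8660); from cell (3,2)
  next x-line at t=1.3000, next y-line at t=0.5543; Δt_x=2.0000, Δt_y=1.1547
    y: enter (3,3) at t=0.5543
    x: enter (2,3) at t=1.3000
    y: enter (2,4) at t=1.7090 ← occupied
  → r_1 = 1.7090
beam 2: φ=-45°, α=210°
  dir = (cos 210°, sin 210°) = (-0.8660, -0.5000); from cell (3,2)
  next x-line at t=0.7506, next y-line at t=1.0400; Δt_x=1.1547, Δt_y=2.0000
    x: enter (2,2) at t=0.7506
    y: enter (2,1) at t=1.0400
    x: enter (1,1) at t=1.9053
    y: enter (1,0) at t=3.0400 ← occupied
  → r_2 = 3.0400
beam 3: φ=45°, α=300°
  dir = (cos 300°, sin 300°) = (0.5000, -0.8660); from cell (3,2)
  next x-line at t=0.7000, next y-line at t=0.6004; Δt_x=2.0000, Δt_y=1.1547
    y: enter (3,1) at t=0.6004
    x: enter (4,1) at t=0.7000
    y: enter (4,0) at t=1.7551 ← occupied
  → r_3 = 1.7551
beam 4: φ=135°, α=30°
  dir = (cos 30°, sin 30°) = (0.8660, 0.5000); from cell (3,2)
  next x-line at t=0.4041, next y-line at t=0.9600; Δt_x=1.1547, Δt_y=2.0000
    x: enter (4,2) at t=0.4041 ← occupied
  → r_4 = 0.4041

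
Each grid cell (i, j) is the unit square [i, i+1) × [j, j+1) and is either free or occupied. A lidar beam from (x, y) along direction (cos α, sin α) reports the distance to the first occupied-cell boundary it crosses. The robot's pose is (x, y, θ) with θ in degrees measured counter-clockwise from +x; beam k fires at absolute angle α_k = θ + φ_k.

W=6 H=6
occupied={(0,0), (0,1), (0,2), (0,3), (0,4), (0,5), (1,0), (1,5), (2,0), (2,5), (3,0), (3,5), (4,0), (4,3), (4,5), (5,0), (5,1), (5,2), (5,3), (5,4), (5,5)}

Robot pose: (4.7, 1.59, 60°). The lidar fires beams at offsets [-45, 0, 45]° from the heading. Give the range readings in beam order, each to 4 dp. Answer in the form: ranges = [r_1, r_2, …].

beam 1: φ=-45°, α=15°
  dir = (cos 15°, sin 15°) = (0.9659, 0.2588); from cell (4,1)
  next x-line at t=0.3106, next y-line at t=1.5841; Δt_x=1.0353, Δt_y=3.8637
    x: enter (5,1) at t=0.3106 ← occupied
  → r_1 = 0.3106
beam 2: φ=0°, α=60°
  dir = (cos 60°, sin 60°) = (0.5000, 0.8660); from cell (4,1)
  next x-line at t=0.6000, next y-line at t=0.4734; Δt_x=2.0000, Δt_y=1.1547
    y: enter (4,2) at t=0.4734
    x: enter (5,2) at t=0.6000 ← occupied
  → r_2 = 0.6000
beam 3: φ=45°, α=105°
  dir = (cos 105°, sin 105°) = (-0.2588, 0.9659); from cell (4,1)
  next x-line at t=2.7046, next y-line at t=0.4245; Δt_x=3.8637, Δt_y=1.0353
    y: enter (4,2) at t=0.4245
    y: enter (4,3) at t=1.4597 ← occupied
  → r_3 = 1.4597

ranges = [0.3106, 0.6000, 1.4597]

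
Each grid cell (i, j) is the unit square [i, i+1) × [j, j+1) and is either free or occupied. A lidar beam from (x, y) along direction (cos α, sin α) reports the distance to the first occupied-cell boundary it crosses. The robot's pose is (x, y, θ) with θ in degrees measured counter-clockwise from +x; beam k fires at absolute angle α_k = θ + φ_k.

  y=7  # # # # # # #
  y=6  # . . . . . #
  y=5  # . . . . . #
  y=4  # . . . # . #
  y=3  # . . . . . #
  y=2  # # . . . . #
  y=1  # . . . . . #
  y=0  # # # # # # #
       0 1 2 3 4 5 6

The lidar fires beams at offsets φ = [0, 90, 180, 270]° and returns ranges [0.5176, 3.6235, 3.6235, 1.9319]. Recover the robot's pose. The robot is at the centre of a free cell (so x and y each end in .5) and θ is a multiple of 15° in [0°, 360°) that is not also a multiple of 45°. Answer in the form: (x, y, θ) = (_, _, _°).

The pose lattice has 28·16 = 448 candidates. Test each by forward raycasting.
  (2.5, 1.5, 120°): beam 1 = 1.0000 ≠ 0.5176 ✗
  (3.5, 1.5, 60°): beam 1 = 2.8868 ≠ 0.5176 ✗
  (4.5, 2.5, 210°): beam 1 = 3.0000 ≠ 0.5176 ✗
  (1.5, 3.5, 60°): beam 1 = 4.0415 ≠ 0.5176 ✗
  (5.5, 2.5, 345°): beam 2 = 1.9319 ≠ 3.6235 ✗
  …
  (5.5, 3.5, 15°): r_1=0.5176, r_2=3.6235, r_3=3.6235, r_4=1.9319 — all match ✓
Unique over the lattice → pose = (5.5, 3.5, 15°).

(x, y, θ) = (5.5, 3.5, 15°)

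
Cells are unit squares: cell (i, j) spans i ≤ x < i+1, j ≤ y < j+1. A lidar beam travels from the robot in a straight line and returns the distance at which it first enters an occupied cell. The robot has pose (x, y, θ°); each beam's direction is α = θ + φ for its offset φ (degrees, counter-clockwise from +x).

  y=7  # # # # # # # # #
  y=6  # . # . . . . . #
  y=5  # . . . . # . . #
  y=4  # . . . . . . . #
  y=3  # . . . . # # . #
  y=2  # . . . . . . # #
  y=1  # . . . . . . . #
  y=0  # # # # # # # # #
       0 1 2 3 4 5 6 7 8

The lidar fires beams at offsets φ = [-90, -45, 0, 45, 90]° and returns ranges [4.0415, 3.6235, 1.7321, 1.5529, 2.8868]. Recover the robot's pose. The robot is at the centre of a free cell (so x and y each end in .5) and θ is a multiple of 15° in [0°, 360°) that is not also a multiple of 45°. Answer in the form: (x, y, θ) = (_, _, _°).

The pose lattice has 37·16 = 592 candidates. Test each by forward raycasting.
  (1.5, 4.5, 255°): beam 1 = 0.5176 ≠ 4.0415 ✗
  (5.5, 6.5, 345°): beam 1 = 0.5176 ≠ 4.0415 ✗
  (7.5, 5.5, 150°): beam 1 = 1.0000 ≠ 4.0415 ✗
  (1.5, 5.5, 345°): beam 1 = 1.9319 ≠ 4.0415 ✗
  …
  (2.5, 3.5, 150°): r_1=4.0415, r_2=3.6235, r_3=1.7321, r_4=1.5529, r_5=2.8868 — all match ✓
Unique over the lattice → pose = (2.5, 3.5, 150°).

(x, y, θ) = (2.5, 3.5, 150°)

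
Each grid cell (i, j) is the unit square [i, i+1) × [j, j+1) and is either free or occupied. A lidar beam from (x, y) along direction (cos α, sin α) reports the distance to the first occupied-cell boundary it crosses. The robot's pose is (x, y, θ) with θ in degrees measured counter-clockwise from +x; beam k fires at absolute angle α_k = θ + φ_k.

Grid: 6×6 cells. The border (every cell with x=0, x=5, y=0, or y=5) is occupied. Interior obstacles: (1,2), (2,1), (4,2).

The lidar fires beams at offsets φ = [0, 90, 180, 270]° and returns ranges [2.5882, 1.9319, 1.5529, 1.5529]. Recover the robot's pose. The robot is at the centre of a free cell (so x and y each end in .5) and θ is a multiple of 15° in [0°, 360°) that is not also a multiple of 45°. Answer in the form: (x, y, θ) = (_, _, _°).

(x, y, θ) = (3.5, 3.5, 165°)

Enumerate (i+0.5, j+0.5, θ) over the 13 free cells and 16 admissible headings. For each, cast all 4 beams and compare to the given ranges.
  (2.5, 3.5, 240°): beam 1 = 1.0000 ≠ 2.5882 ✗
  (1.5, 1.5, 330°): beam 1 = 0.5774 ≠ 2.5882 ✗
  (1.5, 1.5, 195°): beam 1 = 0.5176 ≠ 2.5882 ✗
  (2.5, 2.5, 60°): beam 1 = 2.8868 ≠ 2.5882 ✗
  …
  (3.5, 3.5, 165°): r_1=2.5882, r_2=1.9319, r_3=1.5529, r_4=1.5529 — all match ✓
No second candidate reproduces the full scan.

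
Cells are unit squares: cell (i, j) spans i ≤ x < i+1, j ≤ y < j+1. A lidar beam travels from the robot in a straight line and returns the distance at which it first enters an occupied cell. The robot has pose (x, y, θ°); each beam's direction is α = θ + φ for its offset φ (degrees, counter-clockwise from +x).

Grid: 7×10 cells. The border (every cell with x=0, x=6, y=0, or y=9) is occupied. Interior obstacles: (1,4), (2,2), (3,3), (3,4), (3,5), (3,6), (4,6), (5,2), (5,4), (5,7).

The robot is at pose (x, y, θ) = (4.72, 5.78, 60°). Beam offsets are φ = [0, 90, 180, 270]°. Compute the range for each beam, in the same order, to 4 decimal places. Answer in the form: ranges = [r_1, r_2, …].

beam 1: φ=0°, α=60°
  dir = (cos 60°, sin 60°) = (0.5000, 0.8660); from cell (4,5)
  next x-line at t=0.5600, next y-line at t=0.2540; Δt_x=2.0000, Δt_y=1.1547
    y: enter (4,6) at t=0.2540 ← occupied
  → r_1 = 0.2540
beam 2: φ=90°, α=150°
  dir = (cos 150°, sin 150°) = (-0.8660, 0.5000); from cell (4,5)
  next x-line at t=0.8314, next y-line at t=0.4400; Δt_x=1.1547, Δt_y=2.0000
    y: enter (4,6) at t=0.4400 ← occupied
  → r_2 = 0.4400
beam 3: φ=180°, α=240°
  dir = (cos 240°, sin 240°) = (-0.5000, -0.8660); from cell (4,5)
  next x-line at t=1.4400, next y-line at t=0.9007; Δt_x=2.0000, Δt_y=1.1547
    y: enter (4,4) at t=0.9007
    x: enter (3,4) at t=1.4400 ← occupied
  → r_3 = 1.4400
beam 4: φ=270°, α=330°
  dir = (cos 330°, sin 330°) = (0.8660, -0.5000); from cell (4,5)
  next x-line at t=0.3233, next y-line at t=1.5600; Δt_x=1.1547, Δt_y=2.0000
    x: enter (5,5) at t=0.3233
    x: enter (6,5) at t=1.4780 ← occupied
  → r_4 = 1.4780

ranges = [0.2540, 0.4400, 1.4400, 1.4780]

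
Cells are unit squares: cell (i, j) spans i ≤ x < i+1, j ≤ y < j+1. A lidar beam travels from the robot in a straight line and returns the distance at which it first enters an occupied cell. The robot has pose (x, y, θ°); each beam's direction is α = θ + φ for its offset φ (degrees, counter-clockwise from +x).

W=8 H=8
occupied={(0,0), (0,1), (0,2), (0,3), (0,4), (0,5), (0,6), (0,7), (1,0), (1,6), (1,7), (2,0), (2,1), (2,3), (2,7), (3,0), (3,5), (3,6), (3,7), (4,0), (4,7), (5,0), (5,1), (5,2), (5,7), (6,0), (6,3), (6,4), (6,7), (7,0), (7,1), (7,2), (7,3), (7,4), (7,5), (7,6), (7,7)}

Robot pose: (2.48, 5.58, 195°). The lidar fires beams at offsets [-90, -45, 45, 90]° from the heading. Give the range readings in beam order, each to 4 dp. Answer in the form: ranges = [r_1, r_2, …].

beam 1: φ=-90°, α=105°
  dir = (cos 105°, sin 105°) = (-0.2588, 0.9659); from cell (2,5)
  next x-line at t=1.8546, next y-line at t=0.4348; Δt_x=3.8637, Δt_y=1.0353
    y: enter (2,6) at t=0.4348
    y: enter (2,7) at t=1.4701 ← occupied
  → r_1 = 1.4701
beam 2: φ=-45°, α=150°
  dir = (cos 150°, sin 150°) = (-0.8660, 0.5000); from cell (2,5)
  next x-line at t=0.5543, next y-line at t=0.8400; Δt_x=1.1547, Δt_y=2.0000
    x: enter (1,5) at t=0.5543
    y: enter (1,6) at t=0.8400 ← occupied
  → r_2 = 0.8400
beam 3: φ=45°, α=240°
  dir = (cos 240°, sin 240°) = (-0.5000, -0.8660); from cell (2,5)
  next x-line at t=0.9600, next y-line at t=0.6697; Δt_x=2.0000, Δt_y=1.1547
    y: enter (2,4) at t=0.6697
    x: enter (1,4) at t=0.9600
    y: enter (1,3) at t=1.8244
    x: enter (0,3) at t=2.9600 ← occupied
  → r_3 = 2.9600
beam 4: φ=90°, α=285°
  dir = (cos 285°, sin 285°) = (0.2588, -0.9659); from cell (2,5)
  next x-line at t=2.0091, next y-line at t=0.6005; Δt_x=3.8637, Δt_y=1.0353
    y: enter (2,4) at t=0.6005
    y: enter (2,3) at t=1.6357 ← occupied
  → r_4 = 1.6357

ranges = [1.4701, 0.8400, 2.9600, 1.6357]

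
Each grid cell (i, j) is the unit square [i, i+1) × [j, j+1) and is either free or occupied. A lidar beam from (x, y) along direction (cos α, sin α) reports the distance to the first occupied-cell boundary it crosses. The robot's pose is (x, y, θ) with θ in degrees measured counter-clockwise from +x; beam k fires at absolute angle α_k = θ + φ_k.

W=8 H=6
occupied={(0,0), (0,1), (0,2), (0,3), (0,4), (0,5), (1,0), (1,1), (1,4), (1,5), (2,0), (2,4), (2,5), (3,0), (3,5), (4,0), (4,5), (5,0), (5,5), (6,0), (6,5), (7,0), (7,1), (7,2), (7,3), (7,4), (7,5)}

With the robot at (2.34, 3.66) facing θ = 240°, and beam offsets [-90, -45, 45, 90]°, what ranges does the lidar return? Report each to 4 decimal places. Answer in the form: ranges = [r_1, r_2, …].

beam 1: φ=-90°, α=150°
  cosα=-0.8660 sinα=0.5000 | (2,3) | tMaxX 0.3926 tMaxY 0.6800 | tΔX 1.1547 tΔY 2.0000
    t=0.3926 [x] (1,3)
    t=0.6800 [y] (1,4) — stop
  → r_1 = 0.6800
beam 2: φ=-45°, α=195°
  cosα=-0.9659 sinα=-0.2588 | (2,3) | tMaxX 0.3520 tMaxY 2.5500 | tΔX 1.0353 tΔY 3.8637
    t=0.3520 [x] (1,3)
    t=1.3873 [x] (0,3) — stop
  → r_2 = 1.3873
beam 3: φ=45°, α=285°
  cosα=0.2588 sinα=-0.9659 | (2,3) | tMaxX 2.5500 tMaxY 0.6833 | tΔX 3.8637 tΔY 1.0353
    t=0.6833 [y] (2,2)
    t=1.7186 [y] (2,1)
    t=2.5500 [x] (3,1)
    t=2.7538 [y] (3,0) — stop
  → r_3 = 2.7538
beam 4: φ=90°, α=330°
  cosα=0.8660 sinα=-0.5000 | (2,3) | tMaxX 0.7621 tMaxY 1.3200 | tΔX 1.1547 tΔY 2.0000
    t=0.7621 [x] (3,3)
    t=1.3200 [y] (3,2)
    t=1.9168 [x] (4,2)
    t=3.0715 [x] (5,2)
    t=3.3200 [y] (5,1)
    t=4.2262 [x] (6,1)
    t=5.3200 [y] (6,0) — stop
  → r_4 = 5.3200

ranges = [0.6800, 1.3873, 2.7538, 5.3200]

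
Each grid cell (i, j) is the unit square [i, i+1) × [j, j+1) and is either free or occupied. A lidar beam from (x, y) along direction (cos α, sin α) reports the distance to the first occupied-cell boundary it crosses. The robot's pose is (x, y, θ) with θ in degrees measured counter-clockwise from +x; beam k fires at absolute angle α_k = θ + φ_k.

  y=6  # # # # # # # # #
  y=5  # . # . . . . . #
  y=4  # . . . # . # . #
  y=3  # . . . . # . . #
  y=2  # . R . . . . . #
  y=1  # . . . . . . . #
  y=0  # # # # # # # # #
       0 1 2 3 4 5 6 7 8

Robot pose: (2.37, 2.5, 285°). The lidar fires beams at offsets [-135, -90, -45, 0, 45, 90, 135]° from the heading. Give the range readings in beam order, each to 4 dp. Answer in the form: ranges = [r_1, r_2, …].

beam 1: φ=-135°, α=150°
  cosα=-0.8660 sinα=0.5000 | (2,2) | tMaxX 0.4272 tMaxY 1.0000 | tΔX 1.1547 tΔY 2.0000
    t=0.4272 [x] (1,2)
    t=1.0000 [y] (1,3)
    t=1.5819 [x] (0,3) — stop
  → r_1 = 1.5819
beam 2: φ=-90°, α=195°
  cosα=-0.9659 sinα=-0.2588 | (2,2) | tMaxX 0.3831 tMaxY 1.9319 | tΔX 1.0353 tΔY 3.8637
    t=0.3831 [x] (1,2)
    t=1.4183 [x] (0,2) — stop
  → r_2 = 1.4183
beam 3: φ=-45°, α=240°
  cosα=-0.5000 sinα=-0.8660 | (2,2) | tMaxX 0.7400 tMaxY 0.5774 | tΔX 2.0000 tΔY 1.1547
    t=0.5774 [y] (2,1)
    t=0.7400 [x] (1,1)
    t=1.7321 [y] (1,0) — stop
  → r_3 = 1.7321
beam 4: φ=0°, α=285°
  cosα=0.2588 sinα=-0.9659 | (2,2) | tMaxX 2.4341 tMaxY 0.5176 | tΔX 3.8637 tΔY 1.0353
    t=0.5176 [y] (2,1)
    t=1.5529 [y] (2,0) — stop
  → r_4 = 1.5529
beam 5: φ=45°, α=330°
  cosα=0.8660 sinα=-0.5000 | (2,2) | tMaxX 0.7275 tMaxY 1.0000 | tΔX 1.1547 tΔY 2.0000
    t=0.7275 [x] (3,2)
    t=1.0000 [y] (3,1)
    t=1.8822 [x] (4,1)
    t=3.0000 [y] (4,0) — stop
  → r_5 = 3.0000
beam 6: φ=90°, α=15°
  cosα=0.9659 sinα=0.2588 | (2,2) | tMaxX 0.6522 tMaxY 1.9319 | tΔX 1.0353 tΔY 3.8637
    t=0.6522 [x] (3,2)
    t=1.6875 [x] (4,2)
    t=1.9319 [y] (4,3)
    t=2.7228 [x] (5,3) — stop
  → r_6 = 2.7228
beam 7: φ=135°, α=60°
  cosα=0.5000 sinα=0.8660 | (2,2) | tMaxX 1.2600 tMaxY 0.5774 | tΔX 2.0000 tΔY 1.1547
    t=0.5774 [y] (2,3)
    t=1.2600 [x] (3,3)
    t=1.7321 [y] (3,4)
    t=2.8868 [y] (3,5)
    t=3.2600 [x] (4,5)
    t=4.0415 [y] (4,6) — stop
  → r_7 = 4.0415

ranges = [1.5819, 1.4183, 1.7321, 1.5529, 3.0000, 2.7228, 4.0415]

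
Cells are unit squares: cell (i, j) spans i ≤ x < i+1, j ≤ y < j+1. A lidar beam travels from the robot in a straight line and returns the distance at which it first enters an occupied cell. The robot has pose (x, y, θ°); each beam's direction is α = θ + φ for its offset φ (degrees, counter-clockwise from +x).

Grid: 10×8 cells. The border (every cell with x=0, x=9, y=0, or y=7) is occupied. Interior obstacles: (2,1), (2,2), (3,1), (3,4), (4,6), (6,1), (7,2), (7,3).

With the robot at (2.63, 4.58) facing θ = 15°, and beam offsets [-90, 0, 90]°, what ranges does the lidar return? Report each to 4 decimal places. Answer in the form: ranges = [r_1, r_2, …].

beam 1: φ=-90°, α=285°
  dir = (cos 285°, sin 285°) = (0.2588, -0.9659); from cell (2,4)
  next x-line at t=1.4296, next y-line at t=0.6005; Δt_x=3.8637, Δt_y=1.0353
    y: enter (2,3) at t=0.6005
    x: enter (3,3) at t=1.4296
    y: enter (3,2) at t=1.6357
    y: enter (3,1) at t=2.6710 ← occupied
  → r_1 = 2.6710
beam 2: φ=0°, α=15°
  dir = (cos 15°, sin 15°) = (0.9659, 0.2588); from cell (2,4)
  next x-line at t=0.3831, next y-line at t=1.6228; Δt_x=1.0353, Δt_y=3.8637
    x: enter (3,4) at t=0.3831 ← occupied
  → r_2 = 0.3831
beam 3: φ=90°, α=105°
  dir = (cos 105°, sin 105°) = (-0.2588, 0.9659); from cell (2,4)
  next x-line at t=2.4341, next y-line at t=0.4348; Δt_x=3.8637, Δt_y=1.0353
    y: enter (2,5) at t=0.4348
    y: enter (2,6) at t=1.4701
    x: enter (1,6) at t=2.4341
    y: enter (1,7) at t=2.5054 ← occupied
  → r_3 = 2.5054

ranges = [2.6710, 0.3831, 2.5054]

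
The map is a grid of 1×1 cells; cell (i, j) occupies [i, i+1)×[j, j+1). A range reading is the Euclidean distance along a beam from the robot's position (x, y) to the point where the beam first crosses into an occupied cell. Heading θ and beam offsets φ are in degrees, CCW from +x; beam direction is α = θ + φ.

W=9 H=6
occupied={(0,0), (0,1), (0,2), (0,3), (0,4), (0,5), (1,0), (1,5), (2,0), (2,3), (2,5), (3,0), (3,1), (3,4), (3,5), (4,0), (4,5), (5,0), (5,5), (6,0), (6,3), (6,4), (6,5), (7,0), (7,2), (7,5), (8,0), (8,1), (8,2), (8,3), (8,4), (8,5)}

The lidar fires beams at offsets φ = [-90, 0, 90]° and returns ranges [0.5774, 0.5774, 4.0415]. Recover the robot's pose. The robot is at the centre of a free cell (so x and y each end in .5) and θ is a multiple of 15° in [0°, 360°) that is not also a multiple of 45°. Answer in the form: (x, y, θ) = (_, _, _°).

Candidates: 22 free-cell centres × 16 headings = 352 poses. Raycast each; keep the one whose scan matches to 4 dp.
  (7.5, 4.5, 345°): beam 1 = 1.5529 ≠ 0.5774 ✗
  (5.5, 1.5, 240°): beam 1 = 3.0000 ≠ 0.5774 ✗
  (5.5, 3.5, 60°): beam 2 = 1.0000 ≠ 0.5774 ✗
  (3.5, 2.5, 105°): beam 1 = 2.5882 ≠ 0.5774 ✗
  …
  (4.5, 4.5, 210°): r_1=0.5774, r_2=0.5774, r_3=4.0415 — all match ✓
Only this pose fits every beam.

(x, y, θ) = (4.5, 4.5, 210°)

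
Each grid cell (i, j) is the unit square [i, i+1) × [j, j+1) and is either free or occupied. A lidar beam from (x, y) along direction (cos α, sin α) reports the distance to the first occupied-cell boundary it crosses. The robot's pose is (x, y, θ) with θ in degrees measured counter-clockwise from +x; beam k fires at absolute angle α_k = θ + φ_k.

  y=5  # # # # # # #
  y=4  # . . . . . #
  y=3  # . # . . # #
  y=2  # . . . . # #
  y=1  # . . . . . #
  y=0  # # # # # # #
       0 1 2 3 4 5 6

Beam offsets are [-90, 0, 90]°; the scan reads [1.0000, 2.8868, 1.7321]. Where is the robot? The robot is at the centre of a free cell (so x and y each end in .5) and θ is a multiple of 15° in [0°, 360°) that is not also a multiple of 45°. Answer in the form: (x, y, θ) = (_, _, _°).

The pose lattice has 17·16 = 272 candidates. Test each by forward raycasting.
  (5.5, 4.5, 195°): beam 1 = 0.5176 ≠ 1.0000 ✗
  (5.5, 4.5, 330°): beam 1 = 0.5774 ≠ 1.0000 ✗
  (4.5, 1.5, 255°): beam 1 = 3.6235 ≠ 1.0000 ✗
  …
  (3.5, 2.5, 210°): r_1=1.0000, r_2=2.8868, r_3=1.7321 — all match ✓
No second candidate reproduces the full scan.

(x, y, θ) = (3.5, 2.5, 210°)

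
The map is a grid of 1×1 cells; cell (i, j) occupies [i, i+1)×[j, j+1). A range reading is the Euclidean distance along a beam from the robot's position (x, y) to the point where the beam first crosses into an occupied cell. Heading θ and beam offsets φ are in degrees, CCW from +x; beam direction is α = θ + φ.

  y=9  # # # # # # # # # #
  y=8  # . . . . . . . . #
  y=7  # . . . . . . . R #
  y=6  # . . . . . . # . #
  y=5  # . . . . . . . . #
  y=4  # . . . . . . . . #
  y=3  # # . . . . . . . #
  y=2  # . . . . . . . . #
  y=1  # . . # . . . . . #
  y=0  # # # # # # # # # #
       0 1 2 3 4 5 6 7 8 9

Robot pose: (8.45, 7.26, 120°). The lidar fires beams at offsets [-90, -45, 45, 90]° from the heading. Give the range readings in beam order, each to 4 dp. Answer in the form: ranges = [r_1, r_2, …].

ranges = [0.6351, 1.8014, 6.7228, 0.5200]

beam 1: φ=-90°, α=30°
  cosα=0.8660 sinα=0.5000 | (8,7) | tMaxX 0.6351 tMaxY 1.4800 | tΔX 1.1547 tΔY 2.0000
    t=0.6351 [x] (9,7) — stop
  → r_1 = 0.6351
beam 2: φ=-45°, α=75°
  cosα=0.2588 sinα=0.9659 | (8,7) | tMaxX 2.1250 tMaxY 0.7661 | tΔX 3.8637 tΔY 1.0353
    t=0.7661 [y] (8,8)
    t=1.8014 [y] (8,9) — stop
  → r_2 = 1.8014
beam 3: φ=45°, α=165°
  cosα=-0.9659 sinα=0.2588 | (8,7) | tMaxX 0.4659 tMaxY 2.8591 | tΔX 1.0353 tΔY 3.8637
    t=0.4659 [x] (7,7)
    t=1.5012 [x] (6,7)
    t=2.5364 [x] (5,7)
    t=2.8591 [y] (5,8)
    t=3.5717 [x] (4,8)
    t=4.6070 [x] (3,8)
    t=5.6423 [x] (2,8)
    t=6.6775 [x] (1,8)
    t=6.7228 [y] (1,9) — stop
  → r_3 = 6.7228
beam 4: φ=90°, α=210°
  cosα=-0.8660 sinα=-0.5000 | (8,7) | tMaxX 0.5196 tMaxY 0.5200 | tΔX 1.1547 tΔY 2.0000
    t=0.5196 [x] (7,7)
    t=0.5200 [y] (7,6) — stop
  → r_4 = 0.5200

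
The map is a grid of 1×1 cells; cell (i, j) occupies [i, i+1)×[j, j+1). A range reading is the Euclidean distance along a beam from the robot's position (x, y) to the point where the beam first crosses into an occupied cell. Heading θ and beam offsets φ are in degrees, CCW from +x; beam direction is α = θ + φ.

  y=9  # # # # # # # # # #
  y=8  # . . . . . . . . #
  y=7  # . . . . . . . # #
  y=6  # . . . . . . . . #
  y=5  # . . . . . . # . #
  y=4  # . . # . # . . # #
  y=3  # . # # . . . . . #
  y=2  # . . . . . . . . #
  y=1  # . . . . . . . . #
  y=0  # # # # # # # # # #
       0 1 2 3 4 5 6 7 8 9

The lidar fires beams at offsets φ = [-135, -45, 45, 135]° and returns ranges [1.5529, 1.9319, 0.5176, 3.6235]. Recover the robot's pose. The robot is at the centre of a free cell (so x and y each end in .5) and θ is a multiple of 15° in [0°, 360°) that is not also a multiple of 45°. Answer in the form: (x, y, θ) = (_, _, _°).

(x, y, θ) = (1.5, 4.5, 150°)

Candidates: 57 free-cell centres × 16 headings = 912 poses. Raycast each; keep the one whose scan matches to 4 dp.
  (7.5, 4.5, 105°): beam 1 = 0.5774 ≠ 1.5529 ✗
  (5.5, 5.5, 30°): beam 1 = 0.5176 ≠ 1.5529 ✗
  (2.5, 2.5, 345°): beam 1 = 1.7321 ≠ 1.5529 ✗
  (5.5, 3.5, 15°): beam 1 = 2.8868 ≠ 1.5529 ✗
  (2.5, 8.5, 120°): beam 1 = 5.6940 ≠ 1.5529 ✗
  …
  (1.5, 4.5, 150°): r_1=1.5529, r_2=1.9319, r_3=0.5176, r_4=3.6235 — all match ✓
Unique over the lattice → pose = (1.5, 4.5, 150°).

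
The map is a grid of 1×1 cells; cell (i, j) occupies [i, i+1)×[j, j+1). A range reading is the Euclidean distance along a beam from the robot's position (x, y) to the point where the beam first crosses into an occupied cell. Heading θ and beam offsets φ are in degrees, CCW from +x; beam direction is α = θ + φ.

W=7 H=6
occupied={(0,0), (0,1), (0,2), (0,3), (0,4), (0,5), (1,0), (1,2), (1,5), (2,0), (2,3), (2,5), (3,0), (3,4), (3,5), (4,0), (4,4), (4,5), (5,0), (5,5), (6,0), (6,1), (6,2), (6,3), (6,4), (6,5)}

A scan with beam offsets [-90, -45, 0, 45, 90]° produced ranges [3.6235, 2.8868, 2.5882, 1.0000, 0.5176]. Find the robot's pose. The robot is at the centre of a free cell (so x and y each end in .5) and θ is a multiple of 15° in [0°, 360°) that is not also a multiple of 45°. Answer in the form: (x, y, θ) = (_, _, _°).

(x, y, θ) = (4.5, 1.5, 165°)

Candidates: 16 free-cell centres × 16 headings = 256 poses. Raycast each; keep the one whose scan matches to 4 dp.
  (5.5, 1.5, 120°): beam 1 = 0.5774 ≠ 3.6235 ✗
  (5.5, 2.5, 195°): beam 1 = 1.9319 ≠ 3.6235 ✗
  (3.5, 2.5, 150°): beam 1 = 1.7321 ≠ 3.6235 ✗
  …
  (4.5, 1.5, 165°): r_1=3.6235, r_2=2.8868, r_3=2.5882, r_4=1.0000, r_5=0.5176 — all match ✓
Only this pose fits every beam.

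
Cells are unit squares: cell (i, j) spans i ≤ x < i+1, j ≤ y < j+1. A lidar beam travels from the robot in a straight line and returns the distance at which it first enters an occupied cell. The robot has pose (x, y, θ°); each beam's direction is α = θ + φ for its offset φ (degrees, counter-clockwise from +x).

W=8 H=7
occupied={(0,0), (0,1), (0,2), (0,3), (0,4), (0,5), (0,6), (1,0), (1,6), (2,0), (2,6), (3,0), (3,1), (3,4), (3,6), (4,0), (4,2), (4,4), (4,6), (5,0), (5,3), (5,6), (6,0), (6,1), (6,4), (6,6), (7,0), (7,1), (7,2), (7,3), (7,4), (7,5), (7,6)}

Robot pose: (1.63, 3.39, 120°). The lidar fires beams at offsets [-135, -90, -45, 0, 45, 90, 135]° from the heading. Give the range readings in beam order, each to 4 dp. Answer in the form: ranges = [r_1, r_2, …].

beam 1: φ=-135°, α=345°
  direction (0.9659, -0.2588); cell (1,3); t to first gridline: x 0.3831, y 1.5068 (then +1.0353 / +3.8637)
    (2,3) via x @ 0.3831
    (3,3) via x @ 1.4183
    (3,2) via y @ 1.5068
    (4,2) via x @ 2.4536  # hit
  → r_1 = 2.4536
beam 2: φ=-90°, α=30°
  direction (0.8660, 0.5000); cell (1,3); t to first gridline: x 0.4272, y 1.2200 (then +1.1547 / +2.0000)
    (2,3) via x @ 0.4272
    (2,4) via y @ 1.2200
    (3,4) via x @ 1.5819  # hit
  → r_2 = 1.5819
beam 3: φ=-45°, α=75°
  direction (0.2588, 0.9659); cell (1,3); t to first gridline: x 1.4296, y 0.6315 (then +3.8637 / +1.0353)
    (1,4) via y @ 0.6315
    (2,4) via x @ 1.4296
    (2,5) via y @ 1.6668
    (2,6) via y @ 2.7021  # hit
  → r_3 = 2.7021
beam 4: φ=0°, α=120°
  direction (-0.5000, 0.8660); cell (1,3); t to first gridline: x 1.2600, y 0.7044 (then +2.0000 / +1.1547)
    (1,4) via y @ 0.7044
    (0,4) via x @ 1.2600  # hit
  → r_4 = 1.2600
beam 5: φ=45°, α=165°
  direction (-0.9659, 0.2588); cell (1,3); t to first gridline: x 0.6522, y 2.3569 (then +1.0353 / +3.8637)
    (0,3) via x @ 0.6522  # hit
  → r_5 = 0.6522
beam 6: φ=90°, α=210°
  direction (-0.8660, -0.5000); cell (1,3); t to first gridline: x 0.7275, y 0.7800 (then +1.1547 / +2.0000)
    (0,3) via x @ 0.7275  # hit
  → r_6 = 0.7275
beam 7: φ=135°, α=255°
  direction (-0.2588, -0.9659); cell (1,3); t to first gridline: x 2.4341, y 0.4038 (then +3.8637 / +1.0353)
    (1,2) via y @ 0.4038
    (1,1) via y @ 1.4390
    (0,1) via x @ 2.4341  # hit
  → r_7 = 2.4341

ranges = [2.4536, 1.5819, 2.7021, 1.2600, 0.6522, 0.7275, 2.4341]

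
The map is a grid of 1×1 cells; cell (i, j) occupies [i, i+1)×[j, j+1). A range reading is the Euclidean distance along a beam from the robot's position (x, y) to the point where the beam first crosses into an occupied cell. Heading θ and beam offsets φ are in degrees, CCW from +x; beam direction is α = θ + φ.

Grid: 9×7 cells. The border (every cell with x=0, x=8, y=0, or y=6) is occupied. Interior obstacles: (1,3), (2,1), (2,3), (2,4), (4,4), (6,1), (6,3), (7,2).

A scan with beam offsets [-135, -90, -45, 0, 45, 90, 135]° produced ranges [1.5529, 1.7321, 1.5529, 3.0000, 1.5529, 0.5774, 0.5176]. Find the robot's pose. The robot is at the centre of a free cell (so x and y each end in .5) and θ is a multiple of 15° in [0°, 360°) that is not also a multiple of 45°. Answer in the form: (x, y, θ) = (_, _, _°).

(x, y, θ) = (6.5, 4.5, 150°)

Enumerate (i+0.5, j+0.5, θ) over the 27 free cells and 16 admissible headings. For each, cast all 7 beams and compare to the given ranges.
  (6.5, 4.5, 195°): beam 1 = 1.7321 ≠ 1.5529 ✗
  (3.5, 1.5, 210°): beam 1 = 2.5882 ≠ 1.5529 ✗
  (4.5, 1.5, 30°): beam 1 = 0.5176 ≠ 1.5529 ✗
  (6.5, 5.5, 105°): beam 1 = 1.7321 ≠ 1.5529 ✗
  …
  (6.5, 4.5, 150°): r_1=1.5529, r_2=1.7321, r_3=1.5529, r_4=3.0000, r_5=1.5529, r_6=0.5774, r_7=0.5176 — all match ✓
Unique over the lattice → pose = (6.5, 4.5, 150°).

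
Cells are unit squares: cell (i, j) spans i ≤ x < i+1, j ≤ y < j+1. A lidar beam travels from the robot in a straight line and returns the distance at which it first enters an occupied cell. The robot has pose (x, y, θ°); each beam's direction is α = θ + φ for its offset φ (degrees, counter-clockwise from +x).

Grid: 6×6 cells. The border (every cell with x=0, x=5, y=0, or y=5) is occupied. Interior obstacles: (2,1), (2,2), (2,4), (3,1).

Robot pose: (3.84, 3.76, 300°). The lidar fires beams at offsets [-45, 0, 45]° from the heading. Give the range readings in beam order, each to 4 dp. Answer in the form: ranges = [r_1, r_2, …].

ranges = [1.8221, 2.3200, 1.2009]

beam 1: φ=-45°, α=255°
  direction (-0.2588, -0.9659); cell (3,3); t to first gridline: x 3.2455, y 0.7868 (then +3.8637 / +1.0353)
    (3,2) via y @ 0.7868
    (3,1) via y @ 1.8221  # hit
  → r_1 = 1.8221
beam 2: φ=0°, α=300°
  direction (0.5000, -0.8660); cell (3,3); t to first gridline: x 0.3200, y 0.8776 (then +2.0000 / +1.1547)
    (4,3) via x @ 0.3200
    (4,2) via y @ 0.8776
    (4,1) via y @ 2.0323
    (5,1) via x @ 2.3200  # hit
  → r_2 = 2.3200
beam 3: φ=45°, α=345°
  direction (0.9659, -0.2588); cell (3,3); t to first gridline: x 0.1656, y 2.9364 (then +1.0353 / +3.8637)
    (4,3) via x @ 0.1656
    (5,3) via x @ 1.2009  # hit
  → r_3 = 1.2009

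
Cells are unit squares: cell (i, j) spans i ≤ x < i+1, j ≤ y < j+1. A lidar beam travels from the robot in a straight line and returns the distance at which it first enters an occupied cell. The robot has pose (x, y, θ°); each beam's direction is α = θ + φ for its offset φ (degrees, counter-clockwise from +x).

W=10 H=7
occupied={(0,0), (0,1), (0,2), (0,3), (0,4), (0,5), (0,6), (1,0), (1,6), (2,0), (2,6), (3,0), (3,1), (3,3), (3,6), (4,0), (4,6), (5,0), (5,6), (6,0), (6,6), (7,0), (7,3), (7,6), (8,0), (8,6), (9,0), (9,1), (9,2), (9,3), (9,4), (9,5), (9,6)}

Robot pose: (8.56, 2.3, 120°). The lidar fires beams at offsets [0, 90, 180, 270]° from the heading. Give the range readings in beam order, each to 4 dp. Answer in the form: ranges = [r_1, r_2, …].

ranges = [1.1200, 2.6000, 0.8800, 0.5081]

beam 1: φ=0°, α=120°
  direction (-0.5000, 0.8660); cell (8,2); t to first gridline: x 1.1200, y 0.8083 (then +2.0000 / +1.1547)
    (8,3) via y @ 0.8083
    (7,3) via x @ 1.1200  # hit
  → r_1 = 1.1200
beam 2: φ=90°, α=210°
  direction (-0.8660, -0.5000); cell (8,2); t to first gridline: x 0.6466, y 0.6000 (then +1.1547 / +2.0000)
    (8,1) via y @ 0.6000
    (7,1) via x @ 0.6466
    (6,1) via x @ 1.8013
    (6,0) via y @ 2.6000  # hit
  → r_2 = 2.6000
beam 3: φ=180°, α=300°
  direction (0.5000, -0.8660); cell (8,2); t to first gridline: x 0.8800, y 0.3464 (then +2.0000 / +1.1547)
    (8,1) via y @ 0.3464
    (9,1) via x @ 0.8800  # hit
  → r_3 = 0.8800
beam 4: φ=270°, α=30°
  direction (0.8660, 0.5000); cell (8,2); t to first gridline: x 0.5081, y 1.4000 (then +1.1547 / +2.0000)
    (9,2) via x @ 0.5081  # hit
  → r_4 = 0.5081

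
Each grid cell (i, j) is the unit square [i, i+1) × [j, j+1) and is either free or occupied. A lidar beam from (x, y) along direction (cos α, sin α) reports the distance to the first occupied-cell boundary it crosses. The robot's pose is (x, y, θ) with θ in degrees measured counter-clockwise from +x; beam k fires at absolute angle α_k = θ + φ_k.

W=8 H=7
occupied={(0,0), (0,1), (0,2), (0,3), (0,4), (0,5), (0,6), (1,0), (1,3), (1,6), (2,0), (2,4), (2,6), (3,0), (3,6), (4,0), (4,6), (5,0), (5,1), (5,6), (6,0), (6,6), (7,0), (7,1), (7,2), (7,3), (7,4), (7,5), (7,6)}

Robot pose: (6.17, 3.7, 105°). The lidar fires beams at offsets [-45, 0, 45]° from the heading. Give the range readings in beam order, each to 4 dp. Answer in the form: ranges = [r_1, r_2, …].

beam 1: φ=-45°, α=60°
  direction (0.5000, 0.8660); cell (6,3); t to first gridline: x 1.6600, y 0.3464 (then +2.0000 / +1.1547)
    (6,4) via y @ 0.3464
    (6,5) via y @ 1.5011
    (7,5) via x @ 1.6600  # hit
  → r_1 = 1.6600
beam 2: φ=0°, α=105°
  direction (-0.2588, 0.9659); cell (6,3); t to first gridline: x 0.6568, y 0.3106 (then +3.8637 / +1.0353)
    (6,4) via y @ 0.3106
    (5,4) via x @ 0.6568
    (5,5) via y @ 1.3459
    (5,6) via y @ 2.3811  # hit
  → r_2 = 2.3811
beam 3: φ=45°, α=150°
  direction (-0.8660, 0.5000); cell (6,3); t to first gridline: x 0.1963, y 0.6000 (then +1.1547 / +2.0000)
    (5,3) via x @ 0.1963
    (5,4) via y @ 0.6000
    (4,4) via x @ 1.3510
    (3,4) via x @ 2.5057
    (3,5) via y @ 2.6000
    (2,5) via x @ 3.6604
    (2,6) via y @ 4.6000  # hit
  → r_3 = 4.6000

ranges = [1.6600, 2.3811, 4.6000]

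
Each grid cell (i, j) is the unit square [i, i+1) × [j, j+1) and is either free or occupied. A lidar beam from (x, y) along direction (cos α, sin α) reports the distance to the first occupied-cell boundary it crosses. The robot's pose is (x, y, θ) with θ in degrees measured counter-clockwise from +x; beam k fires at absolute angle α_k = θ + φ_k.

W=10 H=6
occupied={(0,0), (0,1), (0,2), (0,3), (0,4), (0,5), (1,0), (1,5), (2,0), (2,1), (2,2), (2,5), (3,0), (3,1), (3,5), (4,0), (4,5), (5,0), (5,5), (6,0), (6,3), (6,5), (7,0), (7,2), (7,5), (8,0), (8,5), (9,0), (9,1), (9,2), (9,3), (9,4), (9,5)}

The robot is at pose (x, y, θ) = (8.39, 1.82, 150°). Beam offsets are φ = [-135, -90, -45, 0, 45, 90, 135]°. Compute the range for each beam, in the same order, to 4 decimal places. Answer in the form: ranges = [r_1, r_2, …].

ranges = [0.6315, 1.2200, 3.2922, 0.4503, 3.1682, 0.9469, 0.8489]

beam 1: φ=-135°, α=15°
  dir = (cos 15°, sin 15°) = (0.9659, 0.2588); from cell (8,1)
  next x-line at t=0.6315, next y-line at t=0.6955; Δt_x=1.0353, Δt_y=3.8637
    x: enter (9,1) at t=0.6315 ← occupied
  → r_1 = 0.6315
beam 2: φ=-90°, α=60°
  dir = (cos 60°, sin 60°) = (0.5000, 0.8660); from cell (8,1)
  next x-line at t=1.2200, next y-line at t=0.2078; Δt_x=2.0000, Δt_y=1.1547
    y: enter (8,2) at t=0.2078
    x: enter (9,2) at t=1.2200 ← occupied
  → r_2 = 1.2200
beam 3: φ=-45°, α=105°
  dir = (cos 105°, sin 105°) = (-0.2588, 0.9659); from cell (8,1)
  next x-line at t=1.5068, next y-line at t=0.1863; Δt_x=3.8637, Δt_y=1.0353
    y: enter (8,2) at t=0.1863
    y: enter (8,3) at t=1.2216
    x: enter (7,3) at t=1.5068
    y: enter (7,4) at t=2.2569
    y: enter (7,5) at t=3.2922 ← occupied
  → r_3 = 3.2922
beam 4: φ=0°, α=150°
  dir = (cos 150°, sin 150°) = (-0.8660, 0.5000); from cell (8,1)
  next x-line at t=0.4503, next y-line at t=0.3600; Δt_x=1.1547, Δt_y=2.0000
    y: enter (8,2) at t=0.3600
    x: enter (7,2) at t=0.4503 ← occupied
  → r_4 = 0.4503
beam 5: φ=45°, α=195°
  dir = (cos 195°, sin 195°) = (-0.9659, -0.2588); from cell (8,1)
  next x-line at t=0.4038, next y-line at t=3.1682; Δt_x=1.0353, Δt_y=3.8637
    x: enter (7,1) at t=0.4038
    x: enter (6,1) at t=1.4390
    x: enter (5,1) at t=2.4743
    y: enter (5,0) at t=3.1682 ← occupied
  → r_5 = 3.1682
beam 6: φ=90°, α=240°
  dir = (cos 240°, sin 240°) = (-0.5000, -0.8660); from cell (8,1)
  next x-line at t=0.7800, next y-line at t=0.9469; Δt_x=2.0000, Δt_y=1.1547
    x: enter (7,1) at t=0.7800
    y: enter (7,0) at t=0.9469 ← occupied
  → r_6 = 0.9469
beam 7: φ=135°, α=285°
  dir = (cos 285°, sin 285°) = (0.2588, -0.9659); from cell (8,1)
  next x-line at t=2.3569, next y-line at t=0.8489; Δt_x=3.8637, Δt_y=1.0353
    y: enter (8,0) at t=0.8489 ← occupied
  → r_7 = 0.8489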